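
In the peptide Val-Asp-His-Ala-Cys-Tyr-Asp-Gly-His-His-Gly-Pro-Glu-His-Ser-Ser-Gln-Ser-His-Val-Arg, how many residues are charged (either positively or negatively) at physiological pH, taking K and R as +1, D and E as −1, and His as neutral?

Charged side chains at pH ~7.4: K, R (positive); D, E (negative).
Matching residues: Asp2, Asp7, Glu13, Arg21.

4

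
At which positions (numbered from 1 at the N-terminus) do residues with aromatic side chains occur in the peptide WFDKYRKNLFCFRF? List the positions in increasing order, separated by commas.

Phenylalanine (F), tryptophan (W), and tyrosine (Y) have aromatic ring side chains.
Matching residues: W1, F2, Y5, F10, F12, F14.

1, 2, 5, 10, 12, 14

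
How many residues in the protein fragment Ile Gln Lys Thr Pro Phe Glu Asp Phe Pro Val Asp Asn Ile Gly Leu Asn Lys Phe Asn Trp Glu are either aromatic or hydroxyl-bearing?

5

Aromatic: F, W, Y. Hydroxyl-bearing: S, T, Y.
Aromatic residues here: Phe6, Phe9, Phe19, Trp21 (4).
Hydroxyl-bearing residues here: Thr4 (1).
(Y belongs to both groups, but none appear in this sequence.) Total = 4 + 1 = 5.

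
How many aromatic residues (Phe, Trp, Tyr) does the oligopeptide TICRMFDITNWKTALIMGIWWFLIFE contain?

6

Matching residues: F6, W11, W20, W21, F22, F25.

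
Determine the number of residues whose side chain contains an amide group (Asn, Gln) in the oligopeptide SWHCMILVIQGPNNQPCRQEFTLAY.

5

Matching residues: Q10, N13, N14, Q15, Q19.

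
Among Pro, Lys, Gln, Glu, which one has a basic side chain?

The basic amino acids are Lys (K), Arg (R), and His (H).
Of the listed options, only Lys belongs to this group.

Lys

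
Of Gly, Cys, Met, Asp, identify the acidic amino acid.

Asp

Only D (aspartate) and E (glutamate) carry a side-chain carboxylic acid.
Of the listed options, only Asp belongs to this group.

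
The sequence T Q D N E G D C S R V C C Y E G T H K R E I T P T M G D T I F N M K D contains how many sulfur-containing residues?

Only Cys (C) and Met (M) have a sulfur atom in the side chain.
Matching residues: C8, C12, C13, M26, M33.

5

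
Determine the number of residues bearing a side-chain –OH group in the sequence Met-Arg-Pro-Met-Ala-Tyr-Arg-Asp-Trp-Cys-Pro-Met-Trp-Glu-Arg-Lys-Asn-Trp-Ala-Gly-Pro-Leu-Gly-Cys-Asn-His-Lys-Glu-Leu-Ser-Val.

Serine (S), threonine (T), and tyrosine (Y) each carry a hydroxyl group on the side chain.
Matching residues: Tyr6, Ser30.

2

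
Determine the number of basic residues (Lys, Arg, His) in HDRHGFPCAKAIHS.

5

Matching residues: H1, R3, H4, K10, H13.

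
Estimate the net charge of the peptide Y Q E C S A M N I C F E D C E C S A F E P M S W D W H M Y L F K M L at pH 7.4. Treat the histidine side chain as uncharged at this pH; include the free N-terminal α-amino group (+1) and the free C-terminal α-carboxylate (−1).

-5

At pH ~7.4 the Lys and Arg side chains are protonated (+1), the Asp and Glu side chains are deprotonated (−1), and with His taken as neutral all other side chains carry no charge.
Positive (K, R): K32 → +1.
Negative (D, E): E3, E12, D13, E15, E20, D25 → −6.
The N-terminus (+1) and C-terminus (−1) cancel.
Net charge = (+1) + (−6) = −5.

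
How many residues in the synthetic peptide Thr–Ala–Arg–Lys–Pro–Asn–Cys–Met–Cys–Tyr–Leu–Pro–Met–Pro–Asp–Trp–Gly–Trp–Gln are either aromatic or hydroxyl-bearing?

4

Aromatic: F, W, Y. Hydroxyl-bearing: S, T, Y.
Aromatic residues here: Tyr10, Trp16, Trp18 (3).
Hydroxyl-bearing residues here: Thr1, Tyr10 (2).
Y is in both groups, so the 1 Y residue must not be double-counted.
Total = 3 + 2 − 1 = 4.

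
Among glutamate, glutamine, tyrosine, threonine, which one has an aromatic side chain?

The aromatic amino acids are Phe (F, benzyl), Trp (W, indole), and Tyr (Y, phenol).
Of the listed options, only tyrosine belongs to this group.

tyrosine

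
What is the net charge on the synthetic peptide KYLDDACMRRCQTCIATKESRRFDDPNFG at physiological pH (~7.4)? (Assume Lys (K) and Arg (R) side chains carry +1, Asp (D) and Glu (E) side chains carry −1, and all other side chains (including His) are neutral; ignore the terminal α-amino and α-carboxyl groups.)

+1

Positive (K, R): K1, R9, R10, K18, R21, R22 → +6.
Negative (D, E): D4, D5, E19, D24, D25 → −5.
Net charge = (+6) + (−5) = +1.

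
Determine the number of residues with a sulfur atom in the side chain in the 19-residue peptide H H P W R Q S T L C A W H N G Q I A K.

1

Only Cys (C) and Met (M) have a sulfur atom in the side chain.
Matching residues: C10.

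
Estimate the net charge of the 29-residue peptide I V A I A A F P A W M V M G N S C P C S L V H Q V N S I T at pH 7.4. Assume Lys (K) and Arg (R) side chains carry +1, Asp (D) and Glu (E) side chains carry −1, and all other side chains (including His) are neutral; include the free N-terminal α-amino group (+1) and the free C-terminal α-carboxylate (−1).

Positive (K, R): none → +0.
Negative (D, E): none → −0.
The N-terminus (+1) and C-terminus (−1) cancel.
Net charge = (+0) + (−0) = 0.

0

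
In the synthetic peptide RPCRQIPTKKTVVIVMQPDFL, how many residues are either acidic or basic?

5

Acidic: D, E. Basic: H, K, R.
Acidic residues here: D19 (1).
Basic residues here: R1, R4, K9, K10 (4).
The two groups share no amino acid, so total = 1 + 4 = 5.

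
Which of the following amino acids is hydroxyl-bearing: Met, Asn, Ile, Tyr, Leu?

S, T, and Y are the three residues with a side-chain hydroxyl.
Of the listed options, only Tyr belongs to this group.

Tyr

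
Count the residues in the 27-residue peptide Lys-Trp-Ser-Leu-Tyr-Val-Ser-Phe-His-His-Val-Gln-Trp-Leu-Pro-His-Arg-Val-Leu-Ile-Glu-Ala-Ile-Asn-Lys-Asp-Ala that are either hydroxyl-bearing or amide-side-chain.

5

Hydroxyl-bearing: S, T, Y. Amide-side-chain: N, Q.
Hydroxyl-bearing residues here: Ser3, Tyr5, Ser7 (3).
Amide-side-chain residues here: Gln12, Asn24 (2).
The two groups share no amino acid, so total = 3 + 2 = 5.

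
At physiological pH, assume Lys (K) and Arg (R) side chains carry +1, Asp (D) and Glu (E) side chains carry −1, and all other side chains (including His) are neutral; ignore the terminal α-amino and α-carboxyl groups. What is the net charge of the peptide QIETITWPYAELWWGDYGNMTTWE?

Positive (K, R): none → +0.
Negative (D, E): E3, E11, D16, E24 → −4.
Net charge = (+0) + (−4) = −4.

-4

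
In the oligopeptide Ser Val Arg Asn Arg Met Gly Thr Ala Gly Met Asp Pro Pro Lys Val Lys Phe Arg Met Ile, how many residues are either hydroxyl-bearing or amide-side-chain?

Hydroxyl-bearing: S, T, Y. Amide-side-chain: N, Q.
Hydroxyl-bearing residues here: Ser1, Thr8 (2).
Amide-side-chain residues here: Asn4 (1).
The two groups share no amino acid, so total = 2 + 1 = 3.

3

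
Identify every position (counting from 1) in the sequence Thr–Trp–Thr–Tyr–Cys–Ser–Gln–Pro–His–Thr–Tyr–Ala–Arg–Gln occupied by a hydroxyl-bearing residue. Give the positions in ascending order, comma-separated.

1, 3, 4, 6, 10, 11

Serine (S), threonine (T), and tyrosine (Y) each carry a hydroxyl group on the side chain.
Matching residues: Thr1, Thr3, Tyr4, Ser6, Thr10, Tyr11.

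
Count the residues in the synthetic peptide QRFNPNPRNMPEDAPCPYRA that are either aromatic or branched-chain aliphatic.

2

Aromatic: F, W, Y. Branched-chain aliphatic: I, L, V.
Aromatic residues here: F3, Y18 (2).
Branched-chain aliphatic residues here: none (0).
The two groups share no amino acid, so total = 2 + 0 = 2.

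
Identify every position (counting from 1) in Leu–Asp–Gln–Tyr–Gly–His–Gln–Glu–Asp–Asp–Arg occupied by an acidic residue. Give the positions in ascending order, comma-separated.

2, 8, 9, 10

Only D (aspartate) and E (glutamate) carry a side-chain carboxylic acid.
Matching residues: Asp2, Glu8, Asp9, Asp10.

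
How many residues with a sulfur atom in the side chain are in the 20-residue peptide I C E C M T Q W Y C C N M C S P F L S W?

Only Cys (C) and Met (M) have a sulfur atom in the side chain.
Matching residues: C2, C4, M5, C10, C11, M13, C14.

7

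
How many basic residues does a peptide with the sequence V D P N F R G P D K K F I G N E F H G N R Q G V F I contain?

Lysine (K), arginine (R), and histidine (H) have basic, nitrogen-containing side chains.
Matching residues: R6, K10, K11, H18, R21.

5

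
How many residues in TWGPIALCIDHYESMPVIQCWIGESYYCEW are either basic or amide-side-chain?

Basic: H, K, R. Amide-side-chain: N, Q.
Basic residues here: H11 (1).
Amide-side-chain residues here: Q19 (1).
The two groups share no amino acid, so total = 1 + 1 = 2.

2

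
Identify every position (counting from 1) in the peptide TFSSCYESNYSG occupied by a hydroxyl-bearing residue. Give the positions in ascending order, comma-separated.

Matching residues: T1, S3, S4, Y6, S8, Y10, S11.

1, 3, 4, 6, 8, 10, 11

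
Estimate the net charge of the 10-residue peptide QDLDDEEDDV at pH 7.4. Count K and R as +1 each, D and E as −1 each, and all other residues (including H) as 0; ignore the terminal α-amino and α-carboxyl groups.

Positive (K, R): none → +0.
Negative (D, E): D2, D4, D5, E6, E7, D8, D9 → −7.
Net charge = (+0) + (−7) = −7.

-7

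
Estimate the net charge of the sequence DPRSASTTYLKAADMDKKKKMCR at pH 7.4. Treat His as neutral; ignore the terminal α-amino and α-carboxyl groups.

Near pH 7.4, K and R contribute +1 each, D and E contribute −1 each, and every other side chain (His included, as stated) is uncharged.
Positive (K, R): R3, K11, K17, K18, K19, K20, R23 → +7.
Negative (D, E): D1, D14, D16 → −3.
Net charge = (+7) + (−3) = +4.

+4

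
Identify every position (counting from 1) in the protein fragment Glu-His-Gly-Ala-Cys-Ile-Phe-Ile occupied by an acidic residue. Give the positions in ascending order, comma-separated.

1

Only D (aspartate) and E (glutamate) carry a side-chain carboxylic acid.
Matching residues: Glu1.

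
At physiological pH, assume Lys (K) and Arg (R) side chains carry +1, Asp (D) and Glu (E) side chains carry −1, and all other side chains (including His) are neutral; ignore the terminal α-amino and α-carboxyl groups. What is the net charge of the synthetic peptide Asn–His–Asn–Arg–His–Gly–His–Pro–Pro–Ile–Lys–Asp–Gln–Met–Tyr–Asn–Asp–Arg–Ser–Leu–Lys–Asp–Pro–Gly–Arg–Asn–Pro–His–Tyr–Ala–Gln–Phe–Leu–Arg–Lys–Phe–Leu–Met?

Positive (K, R): Arg4, Lys11, Arg18, Lys21, Arg25, Arg34, Lys35 → +7.
Negative (D, E): Asp12, Asp17, Asp22 → −3.
Net charge = (+7) + (−3) = +4.

+4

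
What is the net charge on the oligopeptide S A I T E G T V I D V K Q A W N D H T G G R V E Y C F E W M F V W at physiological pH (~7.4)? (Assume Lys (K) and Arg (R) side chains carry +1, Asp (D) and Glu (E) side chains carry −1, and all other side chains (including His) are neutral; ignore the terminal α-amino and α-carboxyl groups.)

-3

Positive (K, R): K12, R22 → +2.
Negative (D, E): E5, D10, D17, E24, E28 → −5.
Net charge = (+2) + (−5) = −3.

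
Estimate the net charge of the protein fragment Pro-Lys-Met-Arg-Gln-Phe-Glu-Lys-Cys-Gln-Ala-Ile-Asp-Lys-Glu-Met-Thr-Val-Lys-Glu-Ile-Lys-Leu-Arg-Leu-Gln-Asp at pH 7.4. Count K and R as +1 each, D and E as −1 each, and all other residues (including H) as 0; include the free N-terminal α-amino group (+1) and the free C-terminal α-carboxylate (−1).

Positive (K, R): Lys2, Arg4, Lys8, Lys14, Lys19, Lys22, Arg24 → +7.
Negative (D, E): Glu7, Asp13, Glu15, Glu20, Asp27 → −5.
The N-terminus (+1) and C-terminus (−1) cancel.
Net charge = (+7) + (−5) = +2.

+2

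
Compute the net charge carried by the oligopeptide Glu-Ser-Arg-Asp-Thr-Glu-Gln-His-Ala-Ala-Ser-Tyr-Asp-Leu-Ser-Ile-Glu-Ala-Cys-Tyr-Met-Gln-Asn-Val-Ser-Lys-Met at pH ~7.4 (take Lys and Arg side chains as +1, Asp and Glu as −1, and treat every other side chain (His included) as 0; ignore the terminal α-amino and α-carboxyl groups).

Positive (K, R): Arg3, Lys26 → +2.
Negative (D, E): Glu1, Asp4, Glu6, Asp13, Glu17 → −5.
Net charge = (+2) + (−5) = −3.

-3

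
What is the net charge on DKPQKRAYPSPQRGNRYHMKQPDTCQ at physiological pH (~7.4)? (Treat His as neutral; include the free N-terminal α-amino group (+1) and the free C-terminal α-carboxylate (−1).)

+4

At pH ~7.4 the Lys and Arg side chains are protonated (+1), the Asp and Glu side chains are deprotonated (−1), and with His taken as neutral all other side chains carry no charge.
Positive (K, R): K2, K5, R6, R13, R16, K20 → +6.
Negative (D, E): D1, D23 → −2.
The N-terminus (+1) and C-terminus (−1) cancel.
Net charge = (+6) + (−2) = +4.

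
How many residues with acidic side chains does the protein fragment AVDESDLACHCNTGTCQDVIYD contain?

5

Aspartate (D) and glutamate (E) have carboxylic-acid side chains and are the acidic amino acids.
Matching residues: D3, E4, D6, D18, D22.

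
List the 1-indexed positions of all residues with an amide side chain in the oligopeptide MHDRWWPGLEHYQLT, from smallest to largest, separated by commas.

13

The amide-side-chain residues are Asn (N) and Gln (Q).
Matching residues: Q13.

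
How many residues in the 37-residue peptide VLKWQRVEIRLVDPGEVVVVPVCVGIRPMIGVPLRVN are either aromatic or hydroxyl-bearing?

Aromatic: F, W, Y. Hydroxyl-bearing: S, T, Y.
Aromatic residues here: W4 (1).
Hydroxyl-bearing residues here: none (0).
(Y belongs to both groups, but none appear in this sequence.) Total = 1 + 0 = 1.

1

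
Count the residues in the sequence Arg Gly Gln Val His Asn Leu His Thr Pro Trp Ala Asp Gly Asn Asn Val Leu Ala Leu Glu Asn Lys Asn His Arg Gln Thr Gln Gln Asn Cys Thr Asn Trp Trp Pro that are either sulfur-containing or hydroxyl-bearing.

4

Sulfur-containing: C, M. Hydroxyl-bearing: S, T, Y.
Sulfur-containing residues here: Cys32 (1).
Hydroxyl-bearing residues here: Thr9, Thr28, Thr33 (3).
The two groups share no amino acid, so total = 1 + 3 = 4.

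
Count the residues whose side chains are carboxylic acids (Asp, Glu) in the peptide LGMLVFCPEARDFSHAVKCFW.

Matching residues: E9, D12.

2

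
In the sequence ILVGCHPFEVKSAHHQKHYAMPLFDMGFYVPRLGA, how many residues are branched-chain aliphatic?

7

The BCAAs are Val, Leu, and Ile — aliphatic side chains with a branch point.
Matching residues: I1, L2, V3, V10, L23, V30, L33.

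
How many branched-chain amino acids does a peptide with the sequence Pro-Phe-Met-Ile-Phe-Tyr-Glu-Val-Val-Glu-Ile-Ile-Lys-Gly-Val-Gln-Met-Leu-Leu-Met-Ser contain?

8

Valine (V), leucine (L), and isoleucine (I) are the branched-chain amino acids.
Matching residues: Ile4, Val8, Val9, Ile11, Ile12, Val15, Leu18, Leu19.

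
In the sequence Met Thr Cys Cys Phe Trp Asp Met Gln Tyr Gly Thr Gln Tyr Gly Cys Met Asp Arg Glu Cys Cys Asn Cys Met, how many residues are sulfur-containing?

Only Cys (C) and Met (M) have a sulfur atom in the side chain.
Matching residues: Met1, Cys3, Cys4, Met8, Cys16, Met17, Cys21, Cys22, Cys24, Met25.

10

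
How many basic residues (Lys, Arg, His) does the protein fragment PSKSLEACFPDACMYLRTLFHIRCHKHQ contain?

Matching residues: K3, R17, H21, R23, H25, K26, H27.

7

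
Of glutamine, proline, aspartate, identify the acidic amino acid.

aspartate

The acidic residues are Asp (D) and Glu (E), whose side chains end in a carboxylate group.
Of the listed options, only aspartate belongs to this group.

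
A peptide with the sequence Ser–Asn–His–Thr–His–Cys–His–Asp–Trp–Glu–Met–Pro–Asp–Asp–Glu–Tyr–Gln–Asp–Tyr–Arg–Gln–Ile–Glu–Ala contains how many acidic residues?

7

Aspartate (D) and glutamate (E) have carboxylic-acid side chains and are the acidic amino acids.
Matching residues: Asp8, Glu10, Asp13, Asp14, Glu15, Asp18, Glu23.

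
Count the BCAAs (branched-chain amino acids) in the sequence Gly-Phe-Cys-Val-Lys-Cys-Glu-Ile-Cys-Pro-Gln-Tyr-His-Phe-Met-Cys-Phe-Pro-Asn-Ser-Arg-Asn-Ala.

The BCAAs are Val, Leu, and Ile — aliphatic side chains with a branch point.
Matching residues: Val4, Ile8.

2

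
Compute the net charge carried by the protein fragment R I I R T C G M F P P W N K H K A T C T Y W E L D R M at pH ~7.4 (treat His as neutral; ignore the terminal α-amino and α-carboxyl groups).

The side chains ionized at physiological pH are Lys/Arg (+1) and Asp/Glu (−1); with His treated as neutral, nothing else contributes.
Positive (K, R): R1, R4, K14, K16, R26 → +5.
Negative (D, E): E23, D25 → −2.
Net charge = (+5) + (−2) = +3.

+3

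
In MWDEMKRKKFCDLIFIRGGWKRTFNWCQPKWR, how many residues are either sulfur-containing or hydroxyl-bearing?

Sulfur-containing: C, M. Hydroxyl-bearing: S, T, Y.
Sulfur-containing residues here: M1, M5, C11, C27 (4).
Hydroxyl-bearing residues here: T23 (1).
The two groups share no amino acid, so total = 4 + 1 = 5.

5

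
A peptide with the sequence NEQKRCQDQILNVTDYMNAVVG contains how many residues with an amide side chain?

6

The amide-side-chain residues are Asn (N) and Gln (Q).
Matching residues: N1, Q3, Q7, Q9, N12, N18.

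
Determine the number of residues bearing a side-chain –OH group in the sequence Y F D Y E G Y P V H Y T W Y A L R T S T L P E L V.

9

The –OH-bearing residues are Ser, Thr (aliphatic alcohols), and Tyr (phenol).
Matching residues: Y1, Y4, Y7, Y11, T12, Y14, T18, S19, T20.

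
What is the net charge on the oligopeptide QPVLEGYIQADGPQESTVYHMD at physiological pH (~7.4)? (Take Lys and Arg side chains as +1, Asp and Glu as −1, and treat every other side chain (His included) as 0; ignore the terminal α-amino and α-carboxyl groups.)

-4

Positive (K, R): none → +0.
Negative (D, E): E5, D11, E15, D22 → −4.
Net charge = (+0) + (−4) = −4.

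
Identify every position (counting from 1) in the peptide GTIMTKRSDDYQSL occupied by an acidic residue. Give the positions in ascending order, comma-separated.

Matching residues: D9, D10.

9, 10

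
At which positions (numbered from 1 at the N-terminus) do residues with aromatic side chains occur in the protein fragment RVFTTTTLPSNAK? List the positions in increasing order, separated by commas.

3

The aromatic amino acids are Phe (F, benzyl), Trp (W, indole), and Tyr (Y, phenol).
Matching residues: F3.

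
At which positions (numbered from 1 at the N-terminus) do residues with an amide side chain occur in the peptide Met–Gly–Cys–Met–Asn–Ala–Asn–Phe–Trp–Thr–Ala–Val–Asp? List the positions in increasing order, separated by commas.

5, 7

The amide-side-chain residues are Asn (N) and Gln (Q).
Matching residues: Asn5, Asn7.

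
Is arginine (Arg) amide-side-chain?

No

Only N (asparagine) and Q (glutamine) carry a side-chain carboxamide.
Arginine is not in this group.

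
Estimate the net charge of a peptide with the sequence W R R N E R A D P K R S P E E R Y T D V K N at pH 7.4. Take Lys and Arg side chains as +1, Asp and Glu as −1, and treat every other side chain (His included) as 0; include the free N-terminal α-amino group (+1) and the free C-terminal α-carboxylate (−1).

Positive (K, R): R2, R3, R6, K10, R11, R16, K21 → +7.
Negative (D, E): E5, D8, E14, E15, D19 → −5.
The N-terminus (+1) and C-terminus (−1) cancel.
Net charge = (+7) + (−5) = +2.

+2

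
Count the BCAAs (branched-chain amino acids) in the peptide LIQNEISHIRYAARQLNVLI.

8

Valine (V), leucine (L), and isoleucine (I) are the branched-chain amino acids.
Matching residues: L1, I2, I6, I9, L16, V18, L19, I20.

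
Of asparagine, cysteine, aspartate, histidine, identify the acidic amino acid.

aspartate

The acidic residues are Asp (D) and Glu (E), whose side chains end in a carboxylate group.
Of the listed options, only aspartate belongs to this group.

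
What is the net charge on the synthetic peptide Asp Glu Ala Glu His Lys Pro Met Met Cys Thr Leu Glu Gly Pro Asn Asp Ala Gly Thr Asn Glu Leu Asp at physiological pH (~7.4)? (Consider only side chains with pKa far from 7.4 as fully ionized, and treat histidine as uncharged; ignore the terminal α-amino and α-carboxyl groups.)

The side chains ionized at physiological pH are Lys/Arg (+1) and Asp/Glu (−1); with His treated as neutral, nothing else contributes.
Positive (K, R): Lys6 → +1.
Negative (D, E): Asp1, Glu2, Glu4, Glu13, Asp17, Glu22, Asp24 → −7.
Net charge = (+1) + (−7) = −6.

-6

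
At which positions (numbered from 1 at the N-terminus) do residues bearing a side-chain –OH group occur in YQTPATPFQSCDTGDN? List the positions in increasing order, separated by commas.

Serine (S), threonine (T), and tyrosine (Y) each carry a hydroxyl group on the side chain.
Matching residues: Y1, T3, T6, S10, T13.

1, 3, 6, 10, 13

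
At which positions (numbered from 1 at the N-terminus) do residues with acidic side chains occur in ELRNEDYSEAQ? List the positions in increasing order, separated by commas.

Only D (aspartate) and E (glutamate) carry a side-chain carboxylic acid.
Matching residues: E1, E5, D6, E9.

1, 5, 6, 9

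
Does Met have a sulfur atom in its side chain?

Yes

Only Cys (C) and Met (M) have a sulfur atom in the side chain.
Methionine is in this group.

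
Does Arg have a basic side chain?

Yes

The basic amino acids are Lys (K), Arg (R), and His (H).
Arginine is in this group.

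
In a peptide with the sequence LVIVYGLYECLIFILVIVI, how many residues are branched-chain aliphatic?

Valine (V), leucine (L), and isoleucine (I) are the branched-chain amino acids.
Matching residues: L1, V2, I3, V4, L7, L11, I12, I14, L15, V16, I17, V18, I19.

13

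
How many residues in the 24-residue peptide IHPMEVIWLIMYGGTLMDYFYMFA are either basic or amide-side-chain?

1

Basic: H, K, R. Amide-side-chain: N, Q.
Basic residues here: H2 (1).
Amide-side-chain residues here: none (0).
The two groups share no amino acid, so total = 1 + 0 = 1.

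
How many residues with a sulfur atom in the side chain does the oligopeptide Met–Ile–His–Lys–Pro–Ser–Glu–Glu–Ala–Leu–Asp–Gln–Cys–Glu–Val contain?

2

The sulfur-bearing residues are cysteine (–SH) and methionine (–S–CH₃).
Matching residues: Met1, Cys13.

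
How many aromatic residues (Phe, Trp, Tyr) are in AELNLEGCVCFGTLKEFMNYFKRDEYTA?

5

Matching residues: F11, F17, Y20, F21, Y26.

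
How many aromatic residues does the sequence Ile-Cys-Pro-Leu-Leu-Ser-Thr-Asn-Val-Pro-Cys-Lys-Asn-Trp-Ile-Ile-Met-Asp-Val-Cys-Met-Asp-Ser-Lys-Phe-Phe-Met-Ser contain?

3

Phenylalanine (F), tryptophan (W), and tyrosine (Y) have aromatic ring side chains.
Matching residues: Trp14, Phe25, Phe26.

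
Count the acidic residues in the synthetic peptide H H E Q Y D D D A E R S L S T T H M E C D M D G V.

The acidic residues are Asp (D) and Glu (E), whose side chains end in a carboxylate group.
Matching residues: E3, D6, D7, D8, E10, E19, D21, D23.

8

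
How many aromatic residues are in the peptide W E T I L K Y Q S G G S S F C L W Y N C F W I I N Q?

7

The aromatic amino acids are Phe (F, benzyl), Trp (W, indole), and Tyr (Y, phenol).
Matching residues: W1, Y7, F14, W17, Y18, F21, W22.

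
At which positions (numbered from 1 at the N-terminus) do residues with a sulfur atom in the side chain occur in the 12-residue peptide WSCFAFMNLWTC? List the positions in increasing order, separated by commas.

3, 7, 12

Cysteine (C, thiol) and methionine (M, thioether) are the two sulfur-containing amino acids.
Matching residues: C3, M7, C12.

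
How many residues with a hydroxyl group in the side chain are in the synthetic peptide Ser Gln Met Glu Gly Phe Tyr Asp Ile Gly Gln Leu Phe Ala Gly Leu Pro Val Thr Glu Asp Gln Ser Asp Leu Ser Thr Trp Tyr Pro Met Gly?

The –OH-bearing residues are Ser, Thr (aliphatic alcohols), and Tyr (phenol).
Matching residues: Ser1, Tyr7, Thr19, Ser23, Ser26, Thr27, Tyr29.

7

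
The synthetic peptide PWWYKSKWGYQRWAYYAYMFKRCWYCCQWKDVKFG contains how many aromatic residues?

Phenylalanine (F), tryptophan (W), and tyrosine (Y) have aromatic ring side chains.
Matching residues: W2, W3, Y4, W8, Y10, W13, Y15, Y16, Y18, F20, W24, Y25, W29, F34.

14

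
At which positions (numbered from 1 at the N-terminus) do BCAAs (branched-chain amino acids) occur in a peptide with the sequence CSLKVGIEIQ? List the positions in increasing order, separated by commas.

The BCAAs are Val, Leu, and Ile — aliphatic side chains with a branch point.
Matching residues: L3, V5, I7, I9.

3, 5, 7, 9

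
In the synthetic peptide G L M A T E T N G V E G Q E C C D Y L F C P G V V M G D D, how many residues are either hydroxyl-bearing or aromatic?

4

Hydroxyl-bearing: S, T, Y. Aromatic: F, W, Y.
Hydroxyl-bearing residues here: T5, T7, Y18 (3).
Aromatic residues here: Y18, F20 (2).
Y is in both groups, so the 1 Y residue must not be double-counted.
Total = 3 + 2 − 1 = 4.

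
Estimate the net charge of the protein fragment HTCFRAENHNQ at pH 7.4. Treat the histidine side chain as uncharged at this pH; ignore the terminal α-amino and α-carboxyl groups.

0

At pH ~7.4 the Lys and Arg side chains are protonated (+1), the Asp and Glu side chains are deprotonated (−1), and with His taken as neutral all other side chains carry no charge.
Positive (K, R): R5 → +1.
Negative (D, E): E7 → −1.
Net charge = (+1) + (−1) = 0.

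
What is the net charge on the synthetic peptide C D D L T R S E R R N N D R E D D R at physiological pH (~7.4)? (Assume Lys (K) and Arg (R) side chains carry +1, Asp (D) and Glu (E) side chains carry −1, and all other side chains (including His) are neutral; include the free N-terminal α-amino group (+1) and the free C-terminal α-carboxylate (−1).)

Positive (K, R): R6, R9, R10, R14, R18 → +5.
Negative (D, E): D2, D3, E8, D13, E15, D16, D17 → −7.
The N-terminus (+1) and C-terminus (−1) cancel.
Net charge = (+5) + (−7) = −2.

-2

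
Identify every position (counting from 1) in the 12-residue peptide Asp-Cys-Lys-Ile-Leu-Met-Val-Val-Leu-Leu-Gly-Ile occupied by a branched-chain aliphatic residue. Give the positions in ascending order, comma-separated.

Valine (V), leucine (L), and isoleucine (I) are the branched-chain amino acids.
Matching residues: Ile4, Leu5, Val7, Val8, Leu9, Leu10, Ile12.

4, 5, 7, 8, 9, 10, 12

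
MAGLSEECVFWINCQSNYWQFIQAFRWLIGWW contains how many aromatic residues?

Phenylalanine (F), tryptophan (W), and tyrosine (Y) have aromatic ring side chains.
Matching residues: F10, W11, Y18, W19, F21, F25, W27, W31, W32.

9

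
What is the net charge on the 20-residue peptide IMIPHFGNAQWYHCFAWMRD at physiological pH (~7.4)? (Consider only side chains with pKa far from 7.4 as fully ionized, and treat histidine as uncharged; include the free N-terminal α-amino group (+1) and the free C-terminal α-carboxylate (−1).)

0

Near pH 7.4, K and R contribute +1 each, D and E contribute −1 each, and every other side chain (His included, as stated) is uncharged.
Positive (K, R): R19 → +1.
Negative (D, E): D20 → −1.
The N-terminus (+1) and C-terminus (−1) cancel.
Net charge = (+1) + (−1) = 0.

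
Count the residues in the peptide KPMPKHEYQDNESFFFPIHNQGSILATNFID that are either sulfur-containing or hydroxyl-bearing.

Sulfur-containing: C, M. Hydroxyl-bearing: S, T, Y.
Sulfur-containing residues here: M3 (1).
Hydroxyl-bearing residues here: Y8, S13, S23, T27 (4).
The two groups share no amino acid, so total = 1 + 4 = 5.

5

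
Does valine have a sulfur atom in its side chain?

No

The sulfur-bearing residues are cysteine (–SH) and methionine (–S–CH₃).
Valine is not in this group.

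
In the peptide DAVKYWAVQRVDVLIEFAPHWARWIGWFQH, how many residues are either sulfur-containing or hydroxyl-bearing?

Sulfur-containing: C, M. Hydroxyl-bearing: S, T, Y.
Sulfur-containing residues here: none (0).
Hydroxyl-bearing residues here: Y5 (1).
The two groups share no amino acid, so total = 0 + 1 = 1.

1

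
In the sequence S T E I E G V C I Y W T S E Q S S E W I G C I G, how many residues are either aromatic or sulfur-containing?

5

Aromatic: F, W, Y. Sulfur-containing: C, M.
Aromatic residues here: Y10, W11, W19 (3).
Sulfur-containing residues here: C8, C22 (2).
The two groups share no amino acid, so total = 3 + 2 = 5.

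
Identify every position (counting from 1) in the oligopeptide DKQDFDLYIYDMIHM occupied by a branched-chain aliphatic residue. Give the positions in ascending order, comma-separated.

The BCAAs are Val, Leu, and Ile — aliphatic side chains with a branch point.
Matching residues: L7, I9, I13.

7, 9, 13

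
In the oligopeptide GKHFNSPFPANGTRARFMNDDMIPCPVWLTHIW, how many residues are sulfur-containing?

3

Cysteine (C, thiol) and methionine (M, thioether) are the two sulfur-containing amino acids.
Matching residues: M18, M22, C25.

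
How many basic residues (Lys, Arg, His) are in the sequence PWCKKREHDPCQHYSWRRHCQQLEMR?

Matching residues: K4, K5, R6, H8, H13, R17, R18, H19, R26.

9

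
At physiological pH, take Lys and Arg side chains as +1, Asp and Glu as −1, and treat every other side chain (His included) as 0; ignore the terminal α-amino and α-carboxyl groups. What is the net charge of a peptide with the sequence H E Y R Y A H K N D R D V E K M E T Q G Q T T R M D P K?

0

Positive (K, R): R4, K8, R11, K15, R24, K28 → +6.
Negative (D, E): E2, D10, D12, E14, E17, D26 → −6.
Net charge = (+6) + (−6) = 0.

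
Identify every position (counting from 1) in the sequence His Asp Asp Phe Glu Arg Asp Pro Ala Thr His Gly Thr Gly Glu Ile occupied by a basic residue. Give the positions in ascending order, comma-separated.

Lysine (K), arginine (R), and histidine (H) have basic, nitrogen-containing side chains.
Matching residues: His1, Arg6, His11.

1, 6, 11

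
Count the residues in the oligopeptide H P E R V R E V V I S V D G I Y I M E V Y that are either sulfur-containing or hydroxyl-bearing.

4

Sulfur-containing: C, M. Hydroxyl-bearing: S, T, Y.
Sulfur-containing residues here: M18 (1).
Hydroxyl-bearing residues here: S11, Y16, Y21 (3).
The two groups share no amino acid, so total = 1 + 3 = 4.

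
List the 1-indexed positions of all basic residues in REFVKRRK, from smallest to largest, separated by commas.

Lysine (K), arginine (R), and histidine (H) have basic, nitrogen-containing side chains.
Matching residues: R1, K5, R6, R7, K8.

1, 5, 6, 7, 8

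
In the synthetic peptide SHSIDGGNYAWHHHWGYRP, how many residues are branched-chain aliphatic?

V, L, and I make up the branched-chain aliphatic group.
Matching residues: I4.

1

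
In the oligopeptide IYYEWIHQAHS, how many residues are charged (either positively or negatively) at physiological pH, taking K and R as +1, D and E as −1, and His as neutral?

1

Charged side chains at pH ~7.4: K, R (positive); D, E (negative).
Matching residues: E4.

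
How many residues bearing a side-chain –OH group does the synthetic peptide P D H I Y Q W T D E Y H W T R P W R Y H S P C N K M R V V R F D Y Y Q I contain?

8

The –OH-bearing residues are Ser, Thr (aliphatic alcohols), and Tyr (phenol).
Matching residues: Y5, T8, Y11, T14, Y19, S21, Y33, Y34.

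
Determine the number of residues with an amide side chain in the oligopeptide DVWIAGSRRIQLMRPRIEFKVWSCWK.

The amide-side-chain residues are Asn (N) and Gln (Q).
Matching residues: Q11.

1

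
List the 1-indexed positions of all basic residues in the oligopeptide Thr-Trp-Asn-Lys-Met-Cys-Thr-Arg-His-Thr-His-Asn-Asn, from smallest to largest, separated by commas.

4, 8, 9, 11

Lysine (K), arginine (R), and histidine (H) have basic, nitrogen-containing side chains.
Matching residues: Lys4, Arg8, His9, His11.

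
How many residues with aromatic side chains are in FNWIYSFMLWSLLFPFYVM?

8

The aromatic amino acids are Phe (F, benzyl), Trp (W, indole), and Tyr (Y, phenol).
Matching residues: F1, W3, Y5, F7, W10, F14, F16, Y17.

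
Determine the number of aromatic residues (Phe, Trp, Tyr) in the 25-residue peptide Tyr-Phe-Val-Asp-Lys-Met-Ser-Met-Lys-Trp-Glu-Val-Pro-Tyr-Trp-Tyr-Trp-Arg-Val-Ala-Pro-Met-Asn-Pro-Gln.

Matching residues: Tyr1, Phe2, Trp10, Tyr14, Trp15, Tyr16, Trp17.

7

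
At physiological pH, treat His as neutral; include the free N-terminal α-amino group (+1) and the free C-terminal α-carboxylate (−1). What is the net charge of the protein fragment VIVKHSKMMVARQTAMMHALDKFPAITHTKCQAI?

+4

The side chains ionized at physiological pH are Lys/Arg (+1) and Asp/Glu (−1); with His treated as neutral, nothing else contributes.
Positive (K, R): K4, K7, R12, K22, K30 → +5.
Negative (D, E): D21 → −1.
The N-terminus (+1) and C-terminus (−1) cancel.
Net charge = (+5) + (−1) = +4.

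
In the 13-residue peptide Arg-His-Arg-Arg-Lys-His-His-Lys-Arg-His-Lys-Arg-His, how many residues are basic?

13

The basic amino acids are Lys (K), Arg (R), and His (H).
Matching residues: Arg1, His2, Arg3, Arg4, Lys5, His6, His7, Lys8, Arg9, His10, Lys11, Arg12, His13.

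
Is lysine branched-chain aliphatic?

V, L, and I make up the branched-chain aliphatic group.
Lysine is not in this group.

No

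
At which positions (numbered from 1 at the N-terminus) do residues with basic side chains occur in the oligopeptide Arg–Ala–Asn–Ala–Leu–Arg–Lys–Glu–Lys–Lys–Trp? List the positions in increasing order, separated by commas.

K, R, and H are the three residues with basic side chains (ε-amine, guanidinium, and imidazole respectively).
Matching residues: Arg1, Arg6, Lys7, Lys9, Lys10.

1, 6, 7, 9, 10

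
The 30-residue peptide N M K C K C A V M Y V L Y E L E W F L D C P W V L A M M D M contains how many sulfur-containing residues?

8

Only Cys (C) and Met (M) have a sulfur atom in the side chain.
Matching residues: M2, C4, C6, M9, C21, M27, M28, M30.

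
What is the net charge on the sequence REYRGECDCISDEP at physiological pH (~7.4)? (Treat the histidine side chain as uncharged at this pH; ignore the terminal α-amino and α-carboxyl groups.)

-3

At pH ~7.4 the Lys and Arg side chains are protonated (+1), the Asp and Glu side chains are deprotonated (−1), and with His taken as neutral all other side chains carry no charge.
Positive (K, R): R1, R4 → +2.
Negative (D, E): E2, E6, D8, D12, E13 → −5.
Net charge = (+2) + (−5) = −3.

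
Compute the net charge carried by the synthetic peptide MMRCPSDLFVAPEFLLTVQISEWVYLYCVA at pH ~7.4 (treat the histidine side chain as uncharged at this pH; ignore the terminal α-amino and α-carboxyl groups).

-2

Near pH 7.4, K and R contribute +1 each, D and E contribute −1 each, and every other side chain (His included, as stated) is uncharged.
Positive (K, R): R3 → +1.
Negative (D, E): D7, E13, E22 → −3.
Net charge = (+1) + (−3) = −2.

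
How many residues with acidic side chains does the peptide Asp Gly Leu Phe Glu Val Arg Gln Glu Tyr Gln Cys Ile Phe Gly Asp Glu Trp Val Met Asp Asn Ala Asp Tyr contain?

The acidic residues are Asp (D) and Glu (E), whose side chains end in a carboxylate group.
Matching residues: Asp1, Glu5, Glu9, Asp16, Glu17, Asp21, Asp24.

7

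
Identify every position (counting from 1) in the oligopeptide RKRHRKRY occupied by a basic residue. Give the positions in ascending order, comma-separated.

Lysine (K), arginine (R), and histidine (H) have basic, nitrogen-containing side chains.
Matching residues: R1, K2, R3, H4, R5, K6, R7.

1, 2, 3, 4, 5, 6, 7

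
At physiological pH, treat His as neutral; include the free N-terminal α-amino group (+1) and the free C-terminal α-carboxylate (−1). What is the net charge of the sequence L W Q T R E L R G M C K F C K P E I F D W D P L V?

0

Near pH 7.4, K and R contribute +1 each, D and E contribute −1 each, and every other side chain (His included, as stated) is uncharged.
Positive (K, R): R5, R8, K12, K15 → +4.
Negative (D, E): E6, E17, D20, D22 → −4.
The N-terminus (+1) and C-terminus (−1) cancel.
Net charge = (+4) + (−4) = 0.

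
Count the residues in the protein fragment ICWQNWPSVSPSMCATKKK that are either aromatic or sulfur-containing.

Aromatic: F, W, Y. Sulfur-containing: C, M.
Aromatic residues here: W3, W6 (2).
Sulfur-containing residues here: C2, M13, C14 (3).
The two groups share no amino acid, so total = 2 + 3 = 5.

5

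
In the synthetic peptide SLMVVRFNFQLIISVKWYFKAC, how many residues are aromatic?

5

The aromatic amino acids are Phe (F, benzyl), Trp (W, indole), and Tyr (Y, phenol).
Matching residues: F7, F9, W17, Y18, F19.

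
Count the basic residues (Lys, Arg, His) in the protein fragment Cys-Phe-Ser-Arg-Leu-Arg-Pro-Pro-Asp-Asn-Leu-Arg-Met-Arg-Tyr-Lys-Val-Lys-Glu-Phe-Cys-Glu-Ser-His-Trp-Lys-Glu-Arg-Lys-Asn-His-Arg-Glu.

12

Matching residues: Arg4, Arg6, Arg12, Arg14, Lys16, Lys18, His24, Lys26, Arg28, Lys29, His31, Arg32.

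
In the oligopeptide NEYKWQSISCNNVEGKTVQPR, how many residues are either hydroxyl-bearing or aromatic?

Hydroxyl-bearing: S, T, Y. Aromatic: F, W, Y.
Hydroxyl-bearing residues here: Y3, S7, S9, T17 (4).
Aromatic residues here: Y3, W5 (2).
Y is in both groups, so the 1 Y residue must not be double-counted.
Total = 4 + 2 − 1 = 5.

5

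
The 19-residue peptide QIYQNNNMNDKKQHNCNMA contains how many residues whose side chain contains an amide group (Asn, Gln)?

9

Matching residues: Q1, Q4, N5, N6, N7, N9, Q13, N15, N17.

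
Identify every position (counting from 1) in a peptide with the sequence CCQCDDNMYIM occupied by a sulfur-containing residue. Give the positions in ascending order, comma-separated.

1, 2, 4, 8, 11

Only Cys (C) and Met (M) have a sulfur atom in the side chain.
Matching residues: C1, C2, C4, M8, M11.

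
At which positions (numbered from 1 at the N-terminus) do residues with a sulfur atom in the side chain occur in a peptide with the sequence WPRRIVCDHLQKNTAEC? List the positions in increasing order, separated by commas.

7, 17

Only Cys (C) and Met (M) have a sulfur atom in the side chain.
Matching residues: C7, C17.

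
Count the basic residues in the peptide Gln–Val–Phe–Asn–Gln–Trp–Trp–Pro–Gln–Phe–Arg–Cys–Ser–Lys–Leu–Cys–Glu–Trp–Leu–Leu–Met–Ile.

Lysine (K), arginine (R), and histidine (H) have basic, nitrogen-containing side chains.
Matching residues: Arg11, Lys14.

2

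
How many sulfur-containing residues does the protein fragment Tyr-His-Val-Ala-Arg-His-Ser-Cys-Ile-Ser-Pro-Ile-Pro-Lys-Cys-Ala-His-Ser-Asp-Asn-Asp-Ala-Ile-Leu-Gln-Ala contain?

The sulfur-bearing residues are cysteine (–SH) and methionine (–S–CH₃).
Matching residues: Cys8, Cys15.

2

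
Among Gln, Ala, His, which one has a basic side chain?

Lysine (K), arginine (R), and histidine (H) have basic, nitrogen-containing side chains.
Of the listed options, only His belongs to this group.

His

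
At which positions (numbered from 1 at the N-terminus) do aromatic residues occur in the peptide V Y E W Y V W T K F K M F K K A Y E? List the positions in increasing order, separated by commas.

The aromatic amino acids are Phe (F, benzyl), Trp (W, indole), and Tyr (Y, phenol).
Matching residues: Y2, W4, Y5, W7, F10, F13, Y17.

2, 4, 5, 7, 10, 13, 17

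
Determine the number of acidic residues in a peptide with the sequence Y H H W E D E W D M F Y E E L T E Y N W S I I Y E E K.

Aspartate (D) and glutamate (E) have carboxylic-acid side chains and are the acidic amino acids.
Matching residues: E5, D6, E7, D9, E13, E14, E17, E25, E26.

9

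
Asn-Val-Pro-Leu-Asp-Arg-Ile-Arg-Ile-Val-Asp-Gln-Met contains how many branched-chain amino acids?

5

The BCAAs are Val, Leu, and Ile — aliphatic side chains with a branch point.
Matching residues: Val2, Leu4, Ile7, Ile9, Val10.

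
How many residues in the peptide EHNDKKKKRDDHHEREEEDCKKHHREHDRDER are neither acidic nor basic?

Acidic: D, E. Basic: K, R, H. All other residues are neither.
Matching residues: N3, C20.

2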